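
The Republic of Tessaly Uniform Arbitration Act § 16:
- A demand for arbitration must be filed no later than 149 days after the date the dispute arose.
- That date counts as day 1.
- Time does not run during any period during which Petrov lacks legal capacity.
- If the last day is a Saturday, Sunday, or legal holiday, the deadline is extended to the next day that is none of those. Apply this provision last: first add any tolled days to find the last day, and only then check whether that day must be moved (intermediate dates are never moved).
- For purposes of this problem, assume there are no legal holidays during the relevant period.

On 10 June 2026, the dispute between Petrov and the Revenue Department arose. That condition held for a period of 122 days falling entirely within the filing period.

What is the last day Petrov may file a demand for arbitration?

Counting 10 June 2026 as day 1, day 149 is November 5, 2026.
Tolling adds 122 days: November 5, 2026 + 122 days = March 7, 2027.
March 7, 2027 is Sunday. The next qualifying day is March 8, 2027.

March 8, 2027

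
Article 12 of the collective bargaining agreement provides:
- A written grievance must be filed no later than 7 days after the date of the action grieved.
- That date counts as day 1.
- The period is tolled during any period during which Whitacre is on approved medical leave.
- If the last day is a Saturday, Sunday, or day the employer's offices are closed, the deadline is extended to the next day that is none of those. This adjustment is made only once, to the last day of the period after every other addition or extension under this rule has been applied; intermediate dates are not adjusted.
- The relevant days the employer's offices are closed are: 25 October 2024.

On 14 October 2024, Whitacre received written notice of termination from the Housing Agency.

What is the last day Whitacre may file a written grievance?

October 21, 2024

Counting 14 October 2024 as day 1, day 7 is October 20, 2024.
October 20, 2024 is Sunday. The next qualifying day is October 21, 2024.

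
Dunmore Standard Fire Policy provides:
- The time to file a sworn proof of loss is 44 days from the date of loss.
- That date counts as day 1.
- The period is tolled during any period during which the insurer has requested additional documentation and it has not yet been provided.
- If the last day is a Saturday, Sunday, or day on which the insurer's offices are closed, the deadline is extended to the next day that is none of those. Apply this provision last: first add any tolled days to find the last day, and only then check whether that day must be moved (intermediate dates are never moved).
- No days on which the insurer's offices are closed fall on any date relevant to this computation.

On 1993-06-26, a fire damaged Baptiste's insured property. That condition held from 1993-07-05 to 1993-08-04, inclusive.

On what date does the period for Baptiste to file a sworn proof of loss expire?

Counting 1993-06-26 as day 1, day 44 is August 8, 1993.
From July 5, 1993 through August 4, 1993 inclusive is 31 days; tolling adds 31 days: August 8, 1993 + 31 days = September 8, 1993.
September 8, 1993 is a Wednesday and not a day on which the insurer's offices are closed, so no extension applies.

September 8, 1993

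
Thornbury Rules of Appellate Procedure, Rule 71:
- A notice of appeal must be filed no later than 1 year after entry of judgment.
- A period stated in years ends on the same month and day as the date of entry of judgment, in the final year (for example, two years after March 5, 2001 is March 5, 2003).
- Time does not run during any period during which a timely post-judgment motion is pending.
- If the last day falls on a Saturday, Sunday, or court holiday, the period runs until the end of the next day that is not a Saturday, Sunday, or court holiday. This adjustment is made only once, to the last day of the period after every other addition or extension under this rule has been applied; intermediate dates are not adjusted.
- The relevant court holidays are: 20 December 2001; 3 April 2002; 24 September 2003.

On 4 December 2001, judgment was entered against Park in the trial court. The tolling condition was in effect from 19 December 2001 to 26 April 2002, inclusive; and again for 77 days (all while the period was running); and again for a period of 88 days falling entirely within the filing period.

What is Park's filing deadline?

September 25, 2003

1 year after 4 December 2001 is December 4, 2002.
From December 19, 2001 through April 26, 2002 inclusive is 129 days; tolling adds 129 days: December 4, 2002 + 129 days = April 12, 2003.
Tolling adds 77 days: April 12, 2003 + 77 days = June 28, 2003.
Tolling adds 88 days: June 28, 2003 + 88 days = September 24, 2003.
September 24, 2003 is a listed holiday. The next qualifying day is September 25, 2003.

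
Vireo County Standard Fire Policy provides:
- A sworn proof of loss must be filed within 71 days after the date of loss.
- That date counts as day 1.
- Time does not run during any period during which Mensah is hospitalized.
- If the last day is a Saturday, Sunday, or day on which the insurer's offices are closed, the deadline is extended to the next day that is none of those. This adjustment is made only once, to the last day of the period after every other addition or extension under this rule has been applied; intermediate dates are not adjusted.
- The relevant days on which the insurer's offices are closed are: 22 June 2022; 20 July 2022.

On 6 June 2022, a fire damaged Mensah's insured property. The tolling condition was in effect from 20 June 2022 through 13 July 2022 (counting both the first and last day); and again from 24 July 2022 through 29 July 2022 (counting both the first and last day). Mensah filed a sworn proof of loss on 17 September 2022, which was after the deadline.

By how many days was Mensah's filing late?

Counting 6 June 2022 as day 1, day 71 is August 15, 2022.
From June 20, 2022 through July 13, 2022 inclusive is 24 days; tolling adds 24 days: August 15, 2022 + 24 days = September 8, 2022.
From July 24, 2022 through July 29, 2022 inclusive is 6 days; tolling adds 6 days: September 8, 2022 + 6 days = September 14, 2022.
September 14, 2022 is a Wednesday and not a day on which the insurer's offices are closed, so no extension applies.
The deadline is September 14, 2022; from September 14, 2022 to September 17, 2022 is 3 days.

3 days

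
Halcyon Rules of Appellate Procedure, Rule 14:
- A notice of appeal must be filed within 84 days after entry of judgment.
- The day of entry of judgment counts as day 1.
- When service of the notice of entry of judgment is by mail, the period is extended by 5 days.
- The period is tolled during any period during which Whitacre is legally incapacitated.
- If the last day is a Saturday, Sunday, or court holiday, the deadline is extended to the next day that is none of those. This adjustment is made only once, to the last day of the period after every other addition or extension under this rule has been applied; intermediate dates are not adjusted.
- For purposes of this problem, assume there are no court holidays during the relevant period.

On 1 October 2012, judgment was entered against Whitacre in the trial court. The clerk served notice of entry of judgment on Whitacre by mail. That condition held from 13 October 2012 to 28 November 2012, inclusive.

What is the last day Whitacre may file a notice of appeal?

Counting 1 October 2012 as day 1, day 84 is December 23, 2012.
Service was by mail, adding 5 days: December 23, 2012 + 5 days = December 28, 2012.
From October 13, 2012 through November 28, 2012 inclusive is 47 days; tolling adds 47 days: December 28, 2012 + 47 days = February 13, 2013.
February 13, 2013 is a Wednesday and not a court holiday, so no extension applies.

February 13, 2013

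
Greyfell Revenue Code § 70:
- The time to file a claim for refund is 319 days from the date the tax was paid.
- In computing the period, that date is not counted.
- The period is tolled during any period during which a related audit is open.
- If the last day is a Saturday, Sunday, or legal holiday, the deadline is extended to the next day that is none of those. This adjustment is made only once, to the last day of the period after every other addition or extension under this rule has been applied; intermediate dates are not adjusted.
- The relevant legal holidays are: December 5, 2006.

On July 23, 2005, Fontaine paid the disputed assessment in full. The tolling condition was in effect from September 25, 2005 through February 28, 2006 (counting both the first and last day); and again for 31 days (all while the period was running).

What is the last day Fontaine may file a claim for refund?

December 12, 2006

319 days after July 23, 2005 is June 7, 2006.
From September 25, 2005 through February 28, 2006 inclusive is 157 days; tolling adds 157 days: June 7, 2006 + 157 days = November 11, 2006.
Tolling adds 31 days: November 11, 2006 + 31 days = December 12, 2006.
December 12, 2006 is a Tuesday and not a legal holiday, so no extension applies.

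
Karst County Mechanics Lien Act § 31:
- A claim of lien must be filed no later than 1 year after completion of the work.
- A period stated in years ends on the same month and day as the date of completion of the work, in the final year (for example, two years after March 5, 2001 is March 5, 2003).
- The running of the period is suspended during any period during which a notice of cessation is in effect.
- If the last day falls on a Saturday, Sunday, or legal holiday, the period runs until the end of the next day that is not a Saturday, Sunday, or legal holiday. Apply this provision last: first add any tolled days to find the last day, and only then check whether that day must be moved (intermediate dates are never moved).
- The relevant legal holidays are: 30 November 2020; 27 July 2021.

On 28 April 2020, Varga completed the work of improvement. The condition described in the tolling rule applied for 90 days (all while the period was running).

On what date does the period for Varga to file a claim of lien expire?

1 year after 28 April 2020 is April 28, 2021.
Tolling adds 90 days: April 28, 2021 + 90 days = July 27, 2021.
July 27, 2021 is a listed holiday. The next qualifying day is July 28, 2021.

July 28, 2021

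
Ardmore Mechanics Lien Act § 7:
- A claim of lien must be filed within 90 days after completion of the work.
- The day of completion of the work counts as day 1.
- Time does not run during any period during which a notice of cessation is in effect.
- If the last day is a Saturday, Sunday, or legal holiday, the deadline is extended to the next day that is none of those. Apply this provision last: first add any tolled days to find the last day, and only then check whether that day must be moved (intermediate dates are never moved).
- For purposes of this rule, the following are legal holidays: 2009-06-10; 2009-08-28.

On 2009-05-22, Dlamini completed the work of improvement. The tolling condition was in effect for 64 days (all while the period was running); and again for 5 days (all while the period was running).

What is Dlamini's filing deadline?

October 27, 2009

Counting 2009-05-22 as day 1, day 90 is August 19, 2009.
Tolling adds 64 days: August 19, 2009 + 64 days = October 22, 2009.
Tolling adds 5 days: October 22, 2009 + 5 days = October 27, 2009.
October 27, 2009 is a Tuesday and not a legal holiday, so no extension applies.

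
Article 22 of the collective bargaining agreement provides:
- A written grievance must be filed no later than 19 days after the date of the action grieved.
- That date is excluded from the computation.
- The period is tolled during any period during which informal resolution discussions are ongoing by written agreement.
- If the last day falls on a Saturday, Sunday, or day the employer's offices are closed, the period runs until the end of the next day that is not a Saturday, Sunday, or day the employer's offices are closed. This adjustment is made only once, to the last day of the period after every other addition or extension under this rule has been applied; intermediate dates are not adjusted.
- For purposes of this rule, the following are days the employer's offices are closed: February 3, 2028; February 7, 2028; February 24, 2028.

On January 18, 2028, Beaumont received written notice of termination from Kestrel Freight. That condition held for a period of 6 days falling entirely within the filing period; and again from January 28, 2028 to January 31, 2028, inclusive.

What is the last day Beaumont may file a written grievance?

February 16, 2028

19 days after January 18, 2028 is February 6, 2028.
Tolling adds 6 days: February 6, 2028 + 6 days = February 12, 2028.
From January 28, 2028 through January 31, 2028 inclusive is 4 days; tolling adds 4 days: February 12, 2028 + 4 days = February 16, 2028.
February 16, 2028 is a Wednesday and not a day the employer's offices are closed, so no extension applies.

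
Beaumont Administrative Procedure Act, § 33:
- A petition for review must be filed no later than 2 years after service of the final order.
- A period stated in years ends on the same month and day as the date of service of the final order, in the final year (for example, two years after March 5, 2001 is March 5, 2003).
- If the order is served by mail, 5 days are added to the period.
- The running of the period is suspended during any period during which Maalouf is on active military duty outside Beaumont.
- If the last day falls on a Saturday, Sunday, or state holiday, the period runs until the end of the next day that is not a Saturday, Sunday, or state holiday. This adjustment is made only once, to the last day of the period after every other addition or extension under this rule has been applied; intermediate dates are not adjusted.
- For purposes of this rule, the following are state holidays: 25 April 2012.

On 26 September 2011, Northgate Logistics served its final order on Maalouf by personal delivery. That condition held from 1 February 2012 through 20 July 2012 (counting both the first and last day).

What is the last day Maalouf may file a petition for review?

2 years after 26 September 2011 is September 26, 2013.
Service was not by mail, so no mail extension applies.
From February 1, 2012 through July 20, 2012 inclusive is 171 days; tolling adds 171 days: September 26, 2013 + 171 days = March 16, 2014.
March 16, 2014 is Sunday. The next qualifying day is March 17, 2014.

March 17, 2014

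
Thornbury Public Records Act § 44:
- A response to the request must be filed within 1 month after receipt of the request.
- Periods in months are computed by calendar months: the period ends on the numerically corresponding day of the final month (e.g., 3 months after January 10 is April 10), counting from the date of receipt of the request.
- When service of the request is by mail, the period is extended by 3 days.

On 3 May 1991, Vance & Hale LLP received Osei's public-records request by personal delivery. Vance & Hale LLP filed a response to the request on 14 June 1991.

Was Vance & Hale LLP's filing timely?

1 month after 3 May 1991 is June 3, 1991.
Service was not by mail, so no mail extension applies.
The deadline is June 3, 1991; the filing on June 14, 1991 is after that date.

No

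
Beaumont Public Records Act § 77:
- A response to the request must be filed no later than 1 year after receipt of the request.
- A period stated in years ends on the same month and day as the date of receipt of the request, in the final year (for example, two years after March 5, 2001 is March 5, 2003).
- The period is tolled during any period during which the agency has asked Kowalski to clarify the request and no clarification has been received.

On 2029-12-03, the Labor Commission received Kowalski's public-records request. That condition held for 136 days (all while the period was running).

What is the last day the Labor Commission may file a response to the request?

1 year after 2029-12-03 is December 3, 2030.
Tolling adds 136 days: December 3, 2030 + 136 days = April 18, 2031.

April 18, 2031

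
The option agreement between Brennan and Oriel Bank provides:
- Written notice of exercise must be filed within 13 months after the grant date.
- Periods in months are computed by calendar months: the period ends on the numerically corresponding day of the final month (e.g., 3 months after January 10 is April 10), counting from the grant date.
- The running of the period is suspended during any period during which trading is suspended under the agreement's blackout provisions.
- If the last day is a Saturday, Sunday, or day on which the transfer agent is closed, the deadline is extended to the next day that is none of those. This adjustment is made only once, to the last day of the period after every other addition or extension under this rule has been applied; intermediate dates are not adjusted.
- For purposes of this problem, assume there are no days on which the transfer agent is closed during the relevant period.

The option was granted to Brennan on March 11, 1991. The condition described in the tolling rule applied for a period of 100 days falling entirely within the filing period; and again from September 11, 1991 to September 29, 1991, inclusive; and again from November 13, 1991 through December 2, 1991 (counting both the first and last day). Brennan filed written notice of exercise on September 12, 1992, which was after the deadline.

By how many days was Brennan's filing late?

13 months after March 11, 1991 is April 11, 1992.
Tolling adds 100 days: April 11, 1992 + 100 days = July 20, 1992.
From September 11, 1991 through September 29, 1991 inclusive is 19 days; tolling adds 19 days: July 20, 1992 + 19 days = August 8, 1992.
From November 13, 1991 through December 2, 1991 inclusive is 20 days; tolling adds 20 days: August 8, 1992 + 20 days = August 28, 1992.
August 28, 1992 is a Friday and not a day on which the transfer agent is closed, so no extension applies.
The deadline is August 28, 1992; from August 28, 1992 to September 12, 1992 is 15 days.

15 days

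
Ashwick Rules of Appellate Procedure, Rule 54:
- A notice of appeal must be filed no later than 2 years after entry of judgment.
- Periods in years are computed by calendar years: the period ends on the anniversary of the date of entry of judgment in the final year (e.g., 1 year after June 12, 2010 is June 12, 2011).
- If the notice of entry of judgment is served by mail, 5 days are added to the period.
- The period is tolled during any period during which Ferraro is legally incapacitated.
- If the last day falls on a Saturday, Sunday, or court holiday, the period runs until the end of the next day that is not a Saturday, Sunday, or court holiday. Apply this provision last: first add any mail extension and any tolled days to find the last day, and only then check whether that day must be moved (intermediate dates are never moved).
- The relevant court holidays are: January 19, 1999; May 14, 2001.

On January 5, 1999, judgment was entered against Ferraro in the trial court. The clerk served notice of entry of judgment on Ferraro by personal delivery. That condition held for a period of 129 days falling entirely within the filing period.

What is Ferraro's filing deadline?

May 15, 2001

2 years after January 5, 1999 is January 5, 2001.
Service was not by mail, so no mail extension applies.
Tolling adds 129 days: January 5, 2001 + 129 days = May 14, 2001.
May 14, 2001 is a listed holiday. The next qualifying day is May 15, 2001.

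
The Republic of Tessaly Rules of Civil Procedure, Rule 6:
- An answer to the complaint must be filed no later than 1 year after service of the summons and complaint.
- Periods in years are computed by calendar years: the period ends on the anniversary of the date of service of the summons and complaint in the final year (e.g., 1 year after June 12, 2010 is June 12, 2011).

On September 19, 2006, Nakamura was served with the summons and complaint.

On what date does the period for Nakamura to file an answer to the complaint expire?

1 year after September 19, 2006 is September 19, 2007.

September 19, 2007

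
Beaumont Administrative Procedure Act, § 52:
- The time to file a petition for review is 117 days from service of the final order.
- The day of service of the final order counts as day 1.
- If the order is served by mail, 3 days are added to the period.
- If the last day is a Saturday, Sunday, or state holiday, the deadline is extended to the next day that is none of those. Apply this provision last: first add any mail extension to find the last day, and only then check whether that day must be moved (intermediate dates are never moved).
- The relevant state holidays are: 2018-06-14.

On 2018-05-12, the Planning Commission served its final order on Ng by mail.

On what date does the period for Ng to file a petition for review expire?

Counting 2018-05-12 as day 1, day 117 is September 5, 2018.
Service was by mail, adding 3 days: September 5, 2018 + 3 days = September 8, 2018.
September 8, 2018 is Saturday; September 9, 2018 is Sunday. The next qualifying day is September 10, 2018.

September 10, 2018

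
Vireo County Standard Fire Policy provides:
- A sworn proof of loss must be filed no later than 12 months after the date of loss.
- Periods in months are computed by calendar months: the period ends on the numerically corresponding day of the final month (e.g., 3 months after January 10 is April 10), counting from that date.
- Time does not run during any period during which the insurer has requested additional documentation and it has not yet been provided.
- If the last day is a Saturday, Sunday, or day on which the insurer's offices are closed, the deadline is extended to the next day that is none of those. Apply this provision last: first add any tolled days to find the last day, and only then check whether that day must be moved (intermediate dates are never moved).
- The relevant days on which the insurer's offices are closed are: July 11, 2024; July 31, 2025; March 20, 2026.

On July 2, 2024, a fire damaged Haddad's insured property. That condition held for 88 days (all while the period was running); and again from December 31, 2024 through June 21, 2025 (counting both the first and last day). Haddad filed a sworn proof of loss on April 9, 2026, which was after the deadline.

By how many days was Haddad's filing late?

17 days

12 months after July 2, 2024 is July 2, 2025.
Tolling adds 88 days: July 2, 2025 + 88 days = September 28, 2025.
From December 31, 2024 through June 21, 2025 inclusive is 173 days; tolling adds 173 days: September 28, 2025 + 173 days = March 20, 2026.
March 20, 2026 is a listed holiday; March 21, 2026 is Saturday; March 22, 2026 is Sunday. The next qualifying day is March 23, 2026.
The deadline is March 23, 2026; from March 23, 2026 to April 9, 2026 is 17 days.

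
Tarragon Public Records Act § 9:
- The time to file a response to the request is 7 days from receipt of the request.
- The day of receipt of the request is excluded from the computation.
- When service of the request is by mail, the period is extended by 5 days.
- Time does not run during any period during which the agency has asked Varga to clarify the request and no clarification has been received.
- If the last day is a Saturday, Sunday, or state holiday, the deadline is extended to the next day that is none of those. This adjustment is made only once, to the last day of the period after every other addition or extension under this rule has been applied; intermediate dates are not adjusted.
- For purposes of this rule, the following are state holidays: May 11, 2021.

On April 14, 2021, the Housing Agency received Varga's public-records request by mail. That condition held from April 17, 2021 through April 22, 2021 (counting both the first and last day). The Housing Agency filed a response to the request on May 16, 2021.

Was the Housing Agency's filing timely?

No

7 days after April 14, 2021 is April 21, 2021.
Service was by mail, adding 5 days: April 21, 2021 + 5 days = April 26, 2021.
From April 17, 2021 through April 22, 2021 inclusive is 6 days; tolling adds 6 days: April 26, 2021 + 6 days = May 2, 2021.
May 2, 2021 is Sunday. The next qualifying day is May 3, 2021.
The deadline is May 3, 2021; the filing on May 16, 2021 is after that date.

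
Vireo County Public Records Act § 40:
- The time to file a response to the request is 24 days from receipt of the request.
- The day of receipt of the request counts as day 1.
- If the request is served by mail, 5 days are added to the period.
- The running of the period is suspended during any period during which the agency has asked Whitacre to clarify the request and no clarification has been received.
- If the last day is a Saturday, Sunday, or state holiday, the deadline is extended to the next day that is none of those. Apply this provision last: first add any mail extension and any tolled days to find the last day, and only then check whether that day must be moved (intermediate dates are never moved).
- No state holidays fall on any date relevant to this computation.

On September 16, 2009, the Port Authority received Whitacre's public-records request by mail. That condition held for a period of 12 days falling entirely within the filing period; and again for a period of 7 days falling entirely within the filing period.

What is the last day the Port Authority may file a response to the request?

Counting September 16, 2009 as day 1, day 24 is October 9, 2009.
Service was by mail, adding 5 days: October 9, 2009 + 5 days = October 14, 2009.
Tolling adds 12 days: October 14, 2009 + 12 days = October 26, 2009.
Tolling adds 7 days: October 26, 2009 + 7 days = November 2, 2009.
November 2, 2009 is a Monday and not a state holiday, so no extension applies.

November 2, 2009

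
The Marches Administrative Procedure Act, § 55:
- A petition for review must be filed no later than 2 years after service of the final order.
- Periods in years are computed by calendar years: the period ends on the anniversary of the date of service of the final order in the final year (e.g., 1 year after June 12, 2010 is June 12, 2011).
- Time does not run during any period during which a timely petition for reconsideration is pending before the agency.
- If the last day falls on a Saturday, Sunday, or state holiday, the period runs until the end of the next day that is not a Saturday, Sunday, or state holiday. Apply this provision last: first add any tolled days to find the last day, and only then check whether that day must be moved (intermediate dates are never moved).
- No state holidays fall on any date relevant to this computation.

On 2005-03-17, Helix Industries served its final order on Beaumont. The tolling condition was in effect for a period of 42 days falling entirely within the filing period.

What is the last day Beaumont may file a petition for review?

April 30, 2007

2 years after 2005-03-17 is March 17, 2007.
Tolling adds 42 days: March 17, 2007 + 42 days = April 28, 2007.
April 28, 2007 is Saturday; April 29, 2007 is Sunday. The next qualifying day is April 30, 2007.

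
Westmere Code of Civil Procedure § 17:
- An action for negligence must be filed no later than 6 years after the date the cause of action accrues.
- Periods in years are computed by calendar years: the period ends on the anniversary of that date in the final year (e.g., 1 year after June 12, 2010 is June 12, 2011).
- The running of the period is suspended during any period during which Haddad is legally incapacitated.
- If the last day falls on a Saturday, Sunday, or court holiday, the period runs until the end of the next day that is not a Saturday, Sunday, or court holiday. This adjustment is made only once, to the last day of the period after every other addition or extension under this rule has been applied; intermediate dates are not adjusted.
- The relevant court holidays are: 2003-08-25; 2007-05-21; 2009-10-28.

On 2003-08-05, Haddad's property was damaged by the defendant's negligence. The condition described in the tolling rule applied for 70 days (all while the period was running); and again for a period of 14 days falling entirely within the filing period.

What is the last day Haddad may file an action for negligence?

6 years after 2003-08-05 is August 5, 2009.
Tolling adds 70 days: August 5, 2009 + 70 days = October 14, 2009.
Tolling adds 14 days: October 14, 2009 + 14 days = October 28, 2009.
October 28, 2009 is a listed holiday. The next qualifying day is October 29, 2009.

October 29, 2009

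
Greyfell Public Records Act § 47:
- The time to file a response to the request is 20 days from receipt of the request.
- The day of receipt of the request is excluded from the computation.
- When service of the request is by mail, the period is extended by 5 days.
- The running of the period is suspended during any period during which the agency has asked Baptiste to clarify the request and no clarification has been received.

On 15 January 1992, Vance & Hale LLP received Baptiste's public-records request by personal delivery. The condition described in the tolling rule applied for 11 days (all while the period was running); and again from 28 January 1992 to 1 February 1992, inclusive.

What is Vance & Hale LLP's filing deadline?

February 20, 1992

20 days after 15 January 1992 is February 4, 1992.
Service was not by mail, so no mail extension applies.
Tolling adds 11 days: February 4, 1992 + 11 days = February 15, 1992.
From January 28, 1992 through February 1, 1992 inclusive is 5 days; tolling adds 5 days: February 15, 1992 + 5 days = February 20, 1992.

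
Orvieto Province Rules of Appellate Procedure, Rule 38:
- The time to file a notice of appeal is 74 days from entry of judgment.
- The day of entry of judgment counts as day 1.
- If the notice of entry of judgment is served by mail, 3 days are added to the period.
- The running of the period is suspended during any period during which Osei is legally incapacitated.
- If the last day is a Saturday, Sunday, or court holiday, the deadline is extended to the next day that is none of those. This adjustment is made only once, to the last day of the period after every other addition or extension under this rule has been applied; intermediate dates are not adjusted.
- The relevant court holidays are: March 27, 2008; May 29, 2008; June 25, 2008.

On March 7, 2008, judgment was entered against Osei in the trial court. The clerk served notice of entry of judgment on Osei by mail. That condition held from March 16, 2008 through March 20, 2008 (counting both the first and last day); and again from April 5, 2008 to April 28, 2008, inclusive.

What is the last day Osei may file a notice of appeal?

Counting March 7, 2008 as day 1, day 74 is May 19, 2008.
Service was by mail, adding 3 days: May 19, 2008 + 3 days = May 22, 2008.
From March 16, 2008 through March 20, 2008 inclusive is 5 days; tolling adds 5 days: May 22, 2008 + 5 days = May 27, 2008.
From April 5, 2008 through April 28, 2008 inclusive is 24 days; tolling adds 24 days: May 27, 2008 + 24 days = June 20, 2008.
June 20, 2008 is a Friday and not a court holiday, so no extension applies.

June 20, 2008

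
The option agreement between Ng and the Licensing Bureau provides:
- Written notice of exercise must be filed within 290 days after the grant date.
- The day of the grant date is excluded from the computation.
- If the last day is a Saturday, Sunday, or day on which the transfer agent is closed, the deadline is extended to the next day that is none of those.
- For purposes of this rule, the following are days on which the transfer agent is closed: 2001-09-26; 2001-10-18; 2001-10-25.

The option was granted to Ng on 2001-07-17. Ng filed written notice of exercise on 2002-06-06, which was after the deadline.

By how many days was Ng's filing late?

290 days after 2001-07-17 is May 3, 2002.
May 3, 2002 is a Friday and not a day on which the transfer agent is closed, so no extension applies.
The deadline is May 3, 2002; from May 3, 2002 to June 6, 2002 is 34 days.

34 days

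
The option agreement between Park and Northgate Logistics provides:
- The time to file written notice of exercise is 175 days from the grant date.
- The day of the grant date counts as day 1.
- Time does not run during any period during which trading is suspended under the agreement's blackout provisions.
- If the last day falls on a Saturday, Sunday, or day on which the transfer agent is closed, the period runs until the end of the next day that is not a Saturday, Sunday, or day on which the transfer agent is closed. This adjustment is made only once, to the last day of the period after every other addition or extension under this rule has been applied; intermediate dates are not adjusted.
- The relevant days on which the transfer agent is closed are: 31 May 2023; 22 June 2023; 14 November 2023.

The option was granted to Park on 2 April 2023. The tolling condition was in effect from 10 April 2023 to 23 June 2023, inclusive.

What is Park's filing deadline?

Counting 2 April 2023 as day 1, day 175 is September 23, 2023.
From April 10, 2023 through June 23, 2023 inclusive is 75 days; tolling adds 75 days: September 23, 2023 + 75 days = December 7, 2023.
December 7, 2023 is a Thursday and not a day on which the transfer agent is closed, so no extension applies.

December 7, 2023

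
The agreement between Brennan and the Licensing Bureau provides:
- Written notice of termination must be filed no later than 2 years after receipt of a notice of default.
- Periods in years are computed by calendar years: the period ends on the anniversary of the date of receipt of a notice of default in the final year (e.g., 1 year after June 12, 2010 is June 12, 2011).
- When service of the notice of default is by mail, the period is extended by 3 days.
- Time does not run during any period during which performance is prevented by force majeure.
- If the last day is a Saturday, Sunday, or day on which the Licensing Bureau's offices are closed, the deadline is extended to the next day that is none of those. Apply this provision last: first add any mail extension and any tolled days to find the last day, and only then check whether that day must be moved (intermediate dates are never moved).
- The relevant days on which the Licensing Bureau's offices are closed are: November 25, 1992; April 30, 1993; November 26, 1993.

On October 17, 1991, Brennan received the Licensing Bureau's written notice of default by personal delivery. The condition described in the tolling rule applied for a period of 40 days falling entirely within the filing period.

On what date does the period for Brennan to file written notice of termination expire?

2 years after October 17, 1991 is October 17, 1993.
Service was not by mail, so no mail extension applies.
Tolling adds 40 days: October 17, 1993 + 40 days = November 26, 1993.
November 26, 1993 is a listed holiday; November 27, 1993 is Saturday; November 28, 1993 is Sunday. The next qualifying day is November 29, 1993.

November 29, 1993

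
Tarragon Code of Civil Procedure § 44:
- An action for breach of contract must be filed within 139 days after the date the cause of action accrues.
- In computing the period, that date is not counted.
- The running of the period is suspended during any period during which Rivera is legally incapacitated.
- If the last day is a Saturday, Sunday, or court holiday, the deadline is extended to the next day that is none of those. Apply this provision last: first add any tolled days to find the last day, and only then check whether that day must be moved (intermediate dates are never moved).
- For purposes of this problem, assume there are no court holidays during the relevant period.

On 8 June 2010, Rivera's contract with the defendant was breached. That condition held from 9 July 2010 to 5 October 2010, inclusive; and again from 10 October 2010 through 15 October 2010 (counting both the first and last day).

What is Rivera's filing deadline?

139 days after 8 June 2010 is October 25, 2010.
From July 9, 2010 through October 5, 2010 inclusive is 89 days; tolling adds 89 days: October 25, 2010 + 89 days = January 22, 2011.
From October 10, 2010 through October 15, 2010 inclusive is 6 days; tolling adds 6 days: January 22, 2011 + 6 days = January 28, 2011.
January 28, 2011 is a Friday and not a court holiday, so no extension applies.

January 28, 2011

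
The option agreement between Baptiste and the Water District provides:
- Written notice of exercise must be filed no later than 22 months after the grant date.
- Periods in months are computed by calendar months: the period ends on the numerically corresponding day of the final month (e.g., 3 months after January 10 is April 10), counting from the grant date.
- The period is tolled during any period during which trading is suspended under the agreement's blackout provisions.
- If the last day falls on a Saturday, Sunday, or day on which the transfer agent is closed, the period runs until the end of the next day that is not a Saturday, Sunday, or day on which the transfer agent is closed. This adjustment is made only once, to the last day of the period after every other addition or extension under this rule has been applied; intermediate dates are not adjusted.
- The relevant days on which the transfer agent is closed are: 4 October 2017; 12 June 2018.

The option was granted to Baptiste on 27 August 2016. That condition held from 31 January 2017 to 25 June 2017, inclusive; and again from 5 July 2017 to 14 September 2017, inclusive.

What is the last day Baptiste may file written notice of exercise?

January 31, 2019

22 months after 27 August 2016 is June 27, 2018.
From January 31, 2017 through June 25, 2017 inclusive is 146 days; tolling adds 146 days: June 27, 2018 + 146 days = November 20, 2018.
From July 5, 2017 through September 14, 2017 inclusive is 72 days; tolling adds 72 days: November 20, 2018 + 72 days = January 31, 2019.
January 31, 2019 is a Thursday and not a day on which the transfer agent is closed, so no extension applies.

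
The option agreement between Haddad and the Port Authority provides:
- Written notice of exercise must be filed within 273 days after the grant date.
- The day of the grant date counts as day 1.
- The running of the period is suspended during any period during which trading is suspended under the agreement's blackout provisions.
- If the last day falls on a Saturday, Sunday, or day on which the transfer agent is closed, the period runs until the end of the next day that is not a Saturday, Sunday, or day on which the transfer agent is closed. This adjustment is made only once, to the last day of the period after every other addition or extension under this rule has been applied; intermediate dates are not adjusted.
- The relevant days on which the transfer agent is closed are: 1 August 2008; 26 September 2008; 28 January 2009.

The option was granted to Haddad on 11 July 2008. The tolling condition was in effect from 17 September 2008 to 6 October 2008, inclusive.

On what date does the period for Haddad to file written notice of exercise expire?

April 29, 2009

Counting 11 July 2008 as day 1, day 273 is April 9, 2009.
From September 17, 2008 through October 6, 2008 inclusive is 20 days; tolling adds 20 days: April 9, 2009 + 20 days = April 29, 2009.
April 29, 2009 is a Wednesday and not a day on which the transfer agent is closed, so no extension applies.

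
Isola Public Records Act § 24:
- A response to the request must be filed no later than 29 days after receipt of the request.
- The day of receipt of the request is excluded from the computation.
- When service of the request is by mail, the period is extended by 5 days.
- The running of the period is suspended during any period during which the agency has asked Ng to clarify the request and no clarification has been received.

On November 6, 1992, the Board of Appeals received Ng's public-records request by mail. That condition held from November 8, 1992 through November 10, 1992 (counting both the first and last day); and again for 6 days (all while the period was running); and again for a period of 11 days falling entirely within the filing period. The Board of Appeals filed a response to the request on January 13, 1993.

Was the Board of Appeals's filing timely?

29 days after November 6, 1992 is December 5, 1992.
Service was by mail, adding 5 days: December 5, 1992 + 5 days = December 10, 1992.
From November 8, 1992 through November 10, 1992 inclusive is 3 days; tolling adds 3 days: December 10, 1992 + 3 days = December 13, 1992.
Tolling adds 6 days: December 13, 1992 + 6 days = December 19, 1992.
Tolling adds 11 days: December 19, 1992 + 11 days = December 30, 1992.
The deadline is December 30, 1992; the filing on January 13, 1993 is after that date.

No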